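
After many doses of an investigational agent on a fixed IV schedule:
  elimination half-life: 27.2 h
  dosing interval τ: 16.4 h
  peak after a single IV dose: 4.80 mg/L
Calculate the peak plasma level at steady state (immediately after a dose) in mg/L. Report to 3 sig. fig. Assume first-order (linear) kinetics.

14.1 mg/L

k = ln2 / t½ = 0.693147 / 27.2 = 0.02548 h⁻¹
e^(−kτ) = e^(−0.02548 × 16.4) = 0.6584
Accumulation ratio R = 1 / (1 − e^(−kτ)) = 1 / (1 − 0.6584) = 2.927
Steady-state peak = C₀ × R = 4.80 × 2.927 = 14.05 mg/L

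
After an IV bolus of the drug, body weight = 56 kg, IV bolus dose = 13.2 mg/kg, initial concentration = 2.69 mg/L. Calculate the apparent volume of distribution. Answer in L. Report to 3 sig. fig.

275 L

Dose = 13.2 × 56 = 739.2 mg
Vd = Dose / C₀ = 739.2 / 2.69 = 274.8 L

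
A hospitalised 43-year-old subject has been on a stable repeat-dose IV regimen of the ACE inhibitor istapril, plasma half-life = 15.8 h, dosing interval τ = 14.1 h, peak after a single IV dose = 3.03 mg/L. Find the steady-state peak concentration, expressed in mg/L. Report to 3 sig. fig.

k = ln2 / t½ = 0.693147 / 15.8 = 0.04387 h⁻¹
e^(−kτ) = e^(−0.04387 × 14.1) = 0.5387
Accumulation ratio R = 1 / (1 − e^(−kτ)) = 1 / (1 − 0.5387) = 2.168
Steady-state peak = C₀ × R = 3.03 × 2.168 = 6.569 mg/L

6.57 mg/L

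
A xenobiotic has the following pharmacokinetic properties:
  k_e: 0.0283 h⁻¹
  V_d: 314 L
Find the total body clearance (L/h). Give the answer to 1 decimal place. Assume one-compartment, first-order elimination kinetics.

8.9 L/h

CL = k × Vd = 0.0283 × 314 = 8.886 L/h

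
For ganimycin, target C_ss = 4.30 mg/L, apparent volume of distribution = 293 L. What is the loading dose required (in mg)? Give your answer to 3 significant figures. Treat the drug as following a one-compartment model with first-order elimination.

LD = Css × Vd = 4.30 × 293 = 1260 mg

1260 mg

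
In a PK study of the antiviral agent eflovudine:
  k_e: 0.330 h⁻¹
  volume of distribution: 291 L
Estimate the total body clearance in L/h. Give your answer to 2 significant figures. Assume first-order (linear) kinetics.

CL = k × Vd = 0.330 × 291 = 96.03 L/h

96 L/h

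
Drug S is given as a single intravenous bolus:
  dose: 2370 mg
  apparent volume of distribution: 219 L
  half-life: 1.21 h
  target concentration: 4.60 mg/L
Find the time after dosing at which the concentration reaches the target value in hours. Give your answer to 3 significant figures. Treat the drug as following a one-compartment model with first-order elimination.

1.49 h

C₀ = Dose / Vd = 2370 / 219 = 10.82 mg/L
k = ln2 / t½ = 0.693147 / 1.21 = 0.5728 h⁻¹
t = ln(C₀ / C) / k = ln(10.82 / 4.60) / 0.5728
  = ln(2.352) / 0.5728 = 0.8553 / 0.5728 = 1.493 h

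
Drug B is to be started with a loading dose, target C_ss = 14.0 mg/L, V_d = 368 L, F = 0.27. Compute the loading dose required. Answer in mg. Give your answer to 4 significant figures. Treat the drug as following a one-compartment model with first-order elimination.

LD = Css × Vd / F = 14.0 × 368 / 0.27 = 19080 mg

19080 mg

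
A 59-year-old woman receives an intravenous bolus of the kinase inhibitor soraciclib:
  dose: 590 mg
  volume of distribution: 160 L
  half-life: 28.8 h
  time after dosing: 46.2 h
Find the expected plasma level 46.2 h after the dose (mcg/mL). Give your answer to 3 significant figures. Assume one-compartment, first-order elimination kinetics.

C₀ = Dose / Vd = 590.0 / 160 = 3.688 mg/L
k = ln2 / t½ = 0.693147 / 28.8 = 0.02407 h⁻¹
C = C₀ · e^(−k·t) = 3.688 × e^(−0.02407 × 46.2)
  = 3.688 × 0.3289 = 1.213 mg/L
(1.213 mg/L = 1.213 mcg/mL)

1.21 mcg/mL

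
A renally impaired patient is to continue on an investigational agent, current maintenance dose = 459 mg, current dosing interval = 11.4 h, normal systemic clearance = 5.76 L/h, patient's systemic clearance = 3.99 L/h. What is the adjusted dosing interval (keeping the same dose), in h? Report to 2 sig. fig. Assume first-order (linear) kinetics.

To keep the same average steady-state level, dosing rate must scale with clearance.
CL ratio = 3.99 / 5.76 = 0.6927
New interval (same dose) = 11.4 / 0.6927 = 16.46 h

16 h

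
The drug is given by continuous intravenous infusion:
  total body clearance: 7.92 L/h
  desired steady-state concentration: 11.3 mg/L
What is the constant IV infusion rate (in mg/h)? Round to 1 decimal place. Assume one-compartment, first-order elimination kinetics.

At steady state, infusion rate R₀ = Css × CL = 11.3 × 7.920 = 89.50 mg/h

89.5 mg/h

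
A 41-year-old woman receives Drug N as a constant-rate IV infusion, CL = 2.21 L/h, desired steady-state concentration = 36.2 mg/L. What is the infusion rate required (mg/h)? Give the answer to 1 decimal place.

80.0 mg/h

At steady state, infusion rate R₀ = Css × CL = 36.2 × 2.210 = 80.00 mg/h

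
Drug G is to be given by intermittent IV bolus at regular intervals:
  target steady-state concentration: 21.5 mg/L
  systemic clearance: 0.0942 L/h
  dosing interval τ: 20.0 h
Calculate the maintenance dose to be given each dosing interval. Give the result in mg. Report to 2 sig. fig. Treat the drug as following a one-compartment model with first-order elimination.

41 mg

At steady state, Dose/τ = Css × CL.
Dose = Css × CL × τ = 21.5 × 0.09420 × 20.0 = 40.51 mg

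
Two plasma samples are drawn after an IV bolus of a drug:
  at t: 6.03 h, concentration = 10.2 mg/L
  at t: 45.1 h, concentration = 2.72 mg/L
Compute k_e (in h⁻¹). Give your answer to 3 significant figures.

k = ln(C₁/C₂) / (t₂ − t₁) = ln(10.2/2.72) / (45.1 − 6.03)
  = 1.322 / 39.07 = 0.03384 h⁻¹

0.0338 h⁻¹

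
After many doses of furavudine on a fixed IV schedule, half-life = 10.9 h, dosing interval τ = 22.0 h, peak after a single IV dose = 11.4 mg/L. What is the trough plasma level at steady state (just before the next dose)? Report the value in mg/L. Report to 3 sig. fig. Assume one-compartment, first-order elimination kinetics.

k = ln2 / t½ = 0.693147 / 10.9 = 0.06359 h⁻¹
e^(−kτ) = e^(−0.06359 × 22.0) = 0.2468
Accumulation ratio R = 1 / (1 − e^(−kτ)) = 1 / (1 − 0.2468) = 1.328
Steady-state trough = C₀ × R × e^(−kτ) = 11.4 × 1.328 × 0.2468 = 3.736 mg/L

3.74 mg/L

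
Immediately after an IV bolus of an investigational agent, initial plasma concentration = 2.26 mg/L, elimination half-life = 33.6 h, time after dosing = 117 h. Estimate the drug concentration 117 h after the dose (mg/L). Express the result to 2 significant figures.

0.20 mg/L

k = ln2 / t½ = 0.693147 / 33.6 = 0.02063 h⁻¹
C = C₀ · e^(−k·t) = 2.260 × e^(−0.02063 × 117)
  = 2.260 × 0.08948 = 0.2022 mg/L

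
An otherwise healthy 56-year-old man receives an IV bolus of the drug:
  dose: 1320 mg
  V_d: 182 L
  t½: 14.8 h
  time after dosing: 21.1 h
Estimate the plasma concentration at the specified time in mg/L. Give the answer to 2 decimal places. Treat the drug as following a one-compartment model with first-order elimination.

C₀ = Dose / Vd = 1320 / 182 = 7.253 mg/L
k = ln2 / t½ = 0.693147 / 14.8 = 0.04683 h⁻¹
C = C₀ · e^(−k·t) = 7.253 × e^(−0.04683 × 21.1)
  = 7.253 × 0.3723 = 2.700 mg/L

2.70 mg/L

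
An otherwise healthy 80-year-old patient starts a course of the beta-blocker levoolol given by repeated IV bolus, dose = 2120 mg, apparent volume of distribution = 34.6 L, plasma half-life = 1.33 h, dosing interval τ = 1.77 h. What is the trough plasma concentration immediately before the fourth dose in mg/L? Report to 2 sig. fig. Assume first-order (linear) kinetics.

38 mg/L

C₀ per dose = Dose / Vd = 2120 / 34.6 = 61.27 mg/L
k = ln2 / t½ = 0.693147 / 1.33 = 0.5212 h⁻¹
Fraction remaining after one interval: r = e^(−kτ) = e^(−0.5212 × 1.77) = 0.3975
Before dose 4, 3 doses have been given (aged 1τ, 2τ, 3τ).
C_trough = C₀ × (r + r² + … + r^3) = C₀ × r(1−r^3)/(1−r)
        = 61.27 × 0.3975 × (1 − 0.06281) / (1 − 0.3975) = 37.88 mg/L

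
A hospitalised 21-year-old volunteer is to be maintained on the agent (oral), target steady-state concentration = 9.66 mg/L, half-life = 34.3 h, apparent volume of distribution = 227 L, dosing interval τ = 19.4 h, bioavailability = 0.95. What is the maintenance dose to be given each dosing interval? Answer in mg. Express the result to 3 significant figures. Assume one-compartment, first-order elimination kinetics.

905 mg

k = ln2 / t½ = 0.693147 / 34.3 = 0.02021 h⁻¹
CL = k × Vd = 0.02021 × 227 = 4.588 L/h
At steady state, F × (Dose/τ) = Css × CL.
Dose = Css × CL × τ / F = 9.66 × 4.588 × 19.4 / 0.95 = 905.1 mg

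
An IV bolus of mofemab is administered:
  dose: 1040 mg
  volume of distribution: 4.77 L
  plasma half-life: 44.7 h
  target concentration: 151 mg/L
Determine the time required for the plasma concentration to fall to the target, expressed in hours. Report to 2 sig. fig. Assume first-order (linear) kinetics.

C₀ = Dose / Vd = 1040 / 4.77 = 218.0 mg/L
k = ln2 / t½ = 0.693147 / 44.7 = 0.01551 h⁻¹
t = ln(C₀ / C) / k = ln(218.0 / 151) / 0.01551
  = ln(1.444) / 0.01551 = 0.3674 / 0.01551 = 23.69 h

24 h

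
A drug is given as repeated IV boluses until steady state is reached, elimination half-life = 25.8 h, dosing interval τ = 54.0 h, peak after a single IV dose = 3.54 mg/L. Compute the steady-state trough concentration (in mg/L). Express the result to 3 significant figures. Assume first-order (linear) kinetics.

1.08 mg/L

k = ln2 / t½ = 0.693147 / 25.8 = 0.02687 h⁻¹
e^(−kτ) = e^(−0.02687 × 54.0) = 0.2343
Accumulation ratio R = 1 / (1 − e^(−kτ)) = 1 / (1 − 0.2343) = 1.306
Steady-state trough = C₀ × R × e^(−kτ) = 3.54 × 1.306 × 0.2343 = 1.083 mg/L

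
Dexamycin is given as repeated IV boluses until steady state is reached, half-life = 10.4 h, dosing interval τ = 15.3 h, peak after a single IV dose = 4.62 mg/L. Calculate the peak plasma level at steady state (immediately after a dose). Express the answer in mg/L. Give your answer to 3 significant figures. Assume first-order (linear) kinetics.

k = ln2 / t½ = 0.693147 / 10.4 = 0.06665 h⁻¹
e^(−kτ) = e^(−0.06665 × 15.3) = 0.3607
Accumulation ratio R = 1 / (1 − e^(−kτ)) = 1 / (1 − 0.3607) = 1.564
Steady-state peak = C₀ × R = 4.62 × 1.564 = 7.226 mg/L

7.23 mg/L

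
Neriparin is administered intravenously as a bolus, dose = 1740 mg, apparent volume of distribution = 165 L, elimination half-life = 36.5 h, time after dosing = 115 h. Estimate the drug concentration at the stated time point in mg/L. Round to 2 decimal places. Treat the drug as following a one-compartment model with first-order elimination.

C₀ = Dose / Vd = 1740 / 165 = 10.55 mg/L
k = ln2 / t½ = 0.693147 / 36.5 = 0.01899 h⁻¹
C = C₀ · e^(−k·t) = 10.55 × e^(−0.01899 × 115)
  = 10.55 × 0.1126 = 1.188 mg/L

1.19 mg/L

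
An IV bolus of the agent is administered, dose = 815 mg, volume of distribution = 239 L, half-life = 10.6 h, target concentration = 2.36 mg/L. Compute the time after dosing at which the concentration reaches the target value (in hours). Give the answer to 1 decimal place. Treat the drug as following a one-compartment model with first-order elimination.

5.6 h

C₀ = Dose / Vd = 815.0 / 239 = 3.410 mg/L
k = ln2 / t½ = 0.693147 / 10.6 = 0.06539 h⁻¹
t = ln(C₀ / C) / k = ln(3.410 / 2.36) / 0.06539
  = ln(1.445) / 0.06539 = 0.3681 / 0.06539 = 5.629 h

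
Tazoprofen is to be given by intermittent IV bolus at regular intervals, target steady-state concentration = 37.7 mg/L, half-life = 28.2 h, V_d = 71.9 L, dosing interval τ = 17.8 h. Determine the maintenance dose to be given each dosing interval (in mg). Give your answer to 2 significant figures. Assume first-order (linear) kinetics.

k = ln2 / t½ = 0.693147 / 28.2 = 0.02458 h⁻¹
CL = k × Vd = 0.02458 × 71.9 = 1.767 L/h
At steady state, Dose/τ = Css × CL.
Dose = Css × CL × τ = 37.7 × 1.767 × 17.8 = 1186 mg

1200 mg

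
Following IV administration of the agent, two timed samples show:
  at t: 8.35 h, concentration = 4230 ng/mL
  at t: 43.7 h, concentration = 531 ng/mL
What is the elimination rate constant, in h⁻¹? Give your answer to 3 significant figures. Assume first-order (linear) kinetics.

k = ln(C₁/C₂) / (t₂ − t₁) = ln(4230/531) / (43.7 − 8.35)
  = 2.075 / 35.35 = 0.05870 h⁻¹

0.0587 h⁻¹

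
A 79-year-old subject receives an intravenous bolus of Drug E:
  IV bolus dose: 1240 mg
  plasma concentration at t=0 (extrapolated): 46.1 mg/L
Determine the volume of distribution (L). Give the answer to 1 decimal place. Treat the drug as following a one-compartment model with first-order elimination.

Vd = Dose / C₀ = 1240 / 46.1 = 26.90 L

26.9 L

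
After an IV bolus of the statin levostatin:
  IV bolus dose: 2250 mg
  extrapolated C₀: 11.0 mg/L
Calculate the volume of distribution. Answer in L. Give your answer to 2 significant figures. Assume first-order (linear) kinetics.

Vd = Dose / C₀ = 2250 / 11.0 = 204.5 L

200 L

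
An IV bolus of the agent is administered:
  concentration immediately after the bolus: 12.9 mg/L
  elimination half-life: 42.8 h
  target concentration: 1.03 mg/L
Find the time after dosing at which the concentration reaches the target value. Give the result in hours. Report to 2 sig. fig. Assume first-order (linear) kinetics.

160 h

k = ln2 / t½ = 0.693147 / 42.8 = 0.01620 h⁻¹
t = ln(C₀ / C) / k = ln(12.90 / 1.03) / 0.01620
  = ln(12.52) / 0.01620 = 2.527 / 0.01620 = 156.0 h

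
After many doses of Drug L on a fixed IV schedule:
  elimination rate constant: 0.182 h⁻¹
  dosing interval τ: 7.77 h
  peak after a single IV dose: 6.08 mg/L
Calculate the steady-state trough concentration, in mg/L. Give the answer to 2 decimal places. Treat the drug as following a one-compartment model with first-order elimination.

e^(−kτ) = e^(−0.1820 × 7.77) = 0.2431
Accumulation ratio R = 1 / (1 − e^(−kτ)) = 1 / (1 − 0.2431) = 1.321
Steady-state trough = C₀ × R × e^(−kτ) = 6.08 × 1.321 × 0.2431 = 1.953 mg/L

1.95 mg/L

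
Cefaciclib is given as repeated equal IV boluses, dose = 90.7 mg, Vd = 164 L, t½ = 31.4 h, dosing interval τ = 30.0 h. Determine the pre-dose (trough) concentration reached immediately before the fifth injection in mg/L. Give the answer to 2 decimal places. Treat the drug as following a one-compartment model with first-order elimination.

C₀ per dose = Dose / Vd = 90.7 / 164 = 0.5530 mg/L
k = ln2 / t½ = 0.693147 / 31.4 = 0.02207 h⁻¹
Fraction remaining after one interval: r = e^(−kτ) = e^(−0.02207 × 30.0) = 0.5158
Before dose 5, 4 doses have been given (aged 1τ, 2τ, 3τ, 4τ).
C_trough = C₀ × (r + r² + … + r^4) = C₀ × r(1−r^4)/(1−r)
        = 0.5530 × 0.5158 × (1 − 0.07078) / (1 − 0.5158) = 0.5474 mg/L

0.55 mg/L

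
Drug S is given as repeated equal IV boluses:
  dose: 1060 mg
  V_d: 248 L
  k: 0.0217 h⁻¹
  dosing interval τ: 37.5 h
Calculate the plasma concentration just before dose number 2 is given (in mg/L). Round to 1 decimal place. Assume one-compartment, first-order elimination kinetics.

1.9 mg/L

C₀ per dose = Dose / Vd = 1060 / 248 = 4.274 mg/L
Fraction remaining after one interval: r = e^(−kτ) = e^(−0.02170 × 37.5) = 0.4432
Before dose 2, 1 dose has been given (aged 1τ).
C_trough = C₀ × r = 4.274 × 0.4432 = 1.894 mg/L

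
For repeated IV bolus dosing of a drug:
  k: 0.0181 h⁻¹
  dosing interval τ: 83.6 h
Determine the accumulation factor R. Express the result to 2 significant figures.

e^(−kτ) = e^(−0.01810 × 83.6) = 0.2202
Accumulation ratio R = 1 / (1 − e^(−kτ)) = 1 / (1 − 0.2202) = 1.282

1.3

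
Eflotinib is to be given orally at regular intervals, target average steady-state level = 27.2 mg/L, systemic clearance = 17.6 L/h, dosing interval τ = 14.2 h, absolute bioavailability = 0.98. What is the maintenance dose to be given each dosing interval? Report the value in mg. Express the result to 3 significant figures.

At steady state, F × (Dose/τ) = Css × CL.
Dose = Css × CL × τ / F = 27.2 × 17.60 × 14.2 / 0.98 = 6937 mg

6940 mg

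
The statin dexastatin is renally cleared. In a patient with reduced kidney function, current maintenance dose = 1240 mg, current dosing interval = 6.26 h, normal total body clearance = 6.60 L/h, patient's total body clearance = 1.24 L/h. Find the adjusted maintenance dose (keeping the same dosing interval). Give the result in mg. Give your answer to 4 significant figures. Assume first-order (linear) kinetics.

To keep the same average steady-state level, dosing rate must scale with clearance.
CL ratio = 1.24 / 6.60 = 0.1879
New dose (same interval) = 1240 × 0.1879 = 233.0 mg

233.0 mg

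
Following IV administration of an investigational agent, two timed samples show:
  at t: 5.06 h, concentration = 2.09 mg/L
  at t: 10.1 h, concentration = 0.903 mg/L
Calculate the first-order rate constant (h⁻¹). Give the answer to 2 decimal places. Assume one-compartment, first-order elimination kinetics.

k = ln(C₁/C₂) / (t₂ − t₁) = ln(2.09/0.903) / (10.1 − 5.06)
  = 0.8392 / 5.040 = 0.1665 h⁻¹

0.17 h⁻¹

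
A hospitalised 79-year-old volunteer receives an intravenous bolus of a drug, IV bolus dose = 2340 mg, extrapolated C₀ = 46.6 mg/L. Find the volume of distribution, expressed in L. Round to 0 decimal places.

50 L

Vd = Dose / C₀ = 2340 / 46.6 = 50.21 L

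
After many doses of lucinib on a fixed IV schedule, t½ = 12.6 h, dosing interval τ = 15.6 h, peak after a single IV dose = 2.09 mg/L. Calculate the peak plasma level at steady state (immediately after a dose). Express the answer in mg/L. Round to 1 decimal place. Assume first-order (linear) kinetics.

3.6 mg/L

k = ln2 / t½ = 0.693147 / 12.6 = 0.05501 h⁻¹
e^(−kτ) = e^(−0.05501 × 15.6) = 0.4239
Accumulation ratio R = 1 / (1 − e^(−kτ)) = 1 / (1 − 0.4239) = 1.736
Steady-state peak = C₀ × R = 2.09 × 1.736 = 3.628 mg/L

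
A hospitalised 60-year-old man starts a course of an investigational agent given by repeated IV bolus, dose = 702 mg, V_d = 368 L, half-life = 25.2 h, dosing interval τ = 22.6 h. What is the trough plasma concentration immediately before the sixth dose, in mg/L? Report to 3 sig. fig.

C₀ per dose = Dose / Vd = 702 / 368 = 1.908 mg/L
k = ln2 / t½ = 0.693147 / 25.2 = 0.02751 h⁻¹
Fraction remaining after one interval: r = e^(−kτ) = e^(−0.02751 × 22.6) = 0.5370
Before dose 6, 5 doses have been given (aged 1τ, 2τ, 3τ, 4τ, 5τ).
C_trough = C₀ × (r + r² + … + r^5) = C₀ × r(1−r^5)/(1−r)
        = 1.908 × 0.5370 × (1 − 0.04466) / (1 − 0.5370) = 2.114 mg/L

2.11 mg/L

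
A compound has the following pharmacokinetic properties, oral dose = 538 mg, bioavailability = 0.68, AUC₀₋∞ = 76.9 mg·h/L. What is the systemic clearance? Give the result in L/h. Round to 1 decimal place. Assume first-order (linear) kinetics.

CL = F·Dose / AUC = 0.68 × 538 / 76.9 = 4.757 L/h

4.8 L/h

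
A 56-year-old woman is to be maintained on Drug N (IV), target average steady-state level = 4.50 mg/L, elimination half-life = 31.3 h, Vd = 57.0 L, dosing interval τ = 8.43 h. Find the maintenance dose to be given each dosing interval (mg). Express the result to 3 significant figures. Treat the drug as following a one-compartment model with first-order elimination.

k = ln2 / t½ = 0.693147 / 31.3 = 0.02215 h⁻¹
CL = k × Vd = 0.02215 × 57.0 = 1.263 L/h
At steady state, Dose/τ = Css × CL.
Dose = Css × CL × τ = 4.50 × 1.263 × 8.43 = 47.91 mg

47.9 mg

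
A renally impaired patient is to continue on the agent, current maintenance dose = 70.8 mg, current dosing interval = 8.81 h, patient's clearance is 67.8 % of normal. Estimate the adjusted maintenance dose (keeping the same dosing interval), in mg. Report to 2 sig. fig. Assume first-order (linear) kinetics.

To keep the same average steady-state level, dosing rate must scale with clearance.
CL ratio = 67.8 / 100 = 0.6780
New dose (same interval) = 70.8 × 0.6780 = 48.00 mg

48 mg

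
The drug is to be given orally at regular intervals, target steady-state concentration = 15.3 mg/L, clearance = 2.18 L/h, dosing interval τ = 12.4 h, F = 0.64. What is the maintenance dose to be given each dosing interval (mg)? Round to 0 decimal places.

At steady state, F × (Dose/τ) = Css × CL.
Dose = Css × CL × τ / F = 15.3 × 2.180 × 12.4 / 0.64 = 646.2 mg

646 mg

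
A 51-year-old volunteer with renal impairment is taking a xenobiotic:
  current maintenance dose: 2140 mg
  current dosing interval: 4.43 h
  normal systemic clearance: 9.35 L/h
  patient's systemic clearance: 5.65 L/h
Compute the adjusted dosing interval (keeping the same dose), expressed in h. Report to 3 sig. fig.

To keep the same average steady-state level, dosing rate must scale with clearance.
CL ratio = 5.65 / 9.35 = 0.6043
New interval (same dose) = 4.43 / 0.6043 = 7.331 h

7.33 h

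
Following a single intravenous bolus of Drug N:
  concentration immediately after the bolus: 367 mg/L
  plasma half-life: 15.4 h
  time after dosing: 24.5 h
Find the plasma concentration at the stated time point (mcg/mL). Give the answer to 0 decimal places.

k = ln2 / t½ = 0.693147 / 15.4 = 0.04501 h⁻¹
C = C₀ · e^(−k·t) = 367.0 × e^(−0.04501 × 24.5)
  = 367.0 × 0.3320 = 121.8 mg/L
(121.8 mg/L = 121.8 mcg/mL)

122 mcg/mL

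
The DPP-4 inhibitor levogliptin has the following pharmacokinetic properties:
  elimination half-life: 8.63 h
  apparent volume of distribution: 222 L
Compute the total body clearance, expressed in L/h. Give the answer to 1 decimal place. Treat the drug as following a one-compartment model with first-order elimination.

17.8 L/h

k = ln2 / t½ = 0.693147 / 8.63 = 0.08032 h⁻¹
CL = k × Vd = 0.08032 × 222 = 17.83 L/h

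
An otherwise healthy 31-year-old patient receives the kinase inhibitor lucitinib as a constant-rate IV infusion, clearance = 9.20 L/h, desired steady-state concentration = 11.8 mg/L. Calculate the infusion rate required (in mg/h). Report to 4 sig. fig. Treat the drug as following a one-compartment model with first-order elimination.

108.6 mg/h

At steady state, infusion rate R₀ = Css × CL = 11.8 × 9.200 = 108.6 mg/h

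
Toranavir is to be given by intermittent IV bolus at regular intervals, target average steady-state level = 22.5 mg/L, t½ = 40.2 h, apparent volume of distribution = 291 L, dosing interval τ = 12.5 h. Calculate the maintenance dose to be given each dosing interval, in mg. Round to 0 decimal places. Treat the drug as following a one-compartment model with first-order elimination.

1411 mg

k = ln2 / t½ = 0.693147 / 40.2 = 0.01724 h⁻¹
CL = k × Vd = 0.01724 × 291 = 5.017 L/h
At steady state, Dose/τ = Css × CL.
Dose = Css × CL × τ = 22.5 × 5.017 × 12.5 = 1411 mg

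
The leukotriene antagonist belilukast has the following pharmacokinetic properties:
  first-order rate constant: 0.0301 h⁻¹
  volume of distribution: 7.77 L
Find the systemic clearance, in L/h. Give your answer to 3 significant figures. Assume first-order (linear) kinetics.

0.234 L/h

CL = k × Vd = 0.0301 × 7.77 = 0.2339 L/h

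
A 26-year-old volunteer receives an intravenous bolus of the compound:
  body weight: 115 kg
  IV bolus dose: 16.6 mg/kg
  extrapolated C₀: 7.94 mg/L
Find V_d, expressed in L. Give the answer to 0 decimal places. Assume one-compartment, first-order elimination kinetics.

Dose = 16.6 × 115 = 1909 mg
Vd = Dose / C₀ = 1909 / 7.94 = 240.4 L

240 L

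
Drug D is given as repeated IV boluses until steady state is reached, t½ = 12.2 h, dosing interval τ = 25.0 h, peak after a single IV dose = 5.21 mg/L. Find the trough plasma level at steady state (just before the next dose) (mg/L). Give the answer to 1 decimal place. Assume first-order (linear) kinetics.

1.7 mg/L

k = ln2 / t½ = 0.693147 / 12.2 = 0.05682 h⁻¹
e^(−kτ) = e^(−0.05682 × 25.0) = 0.2416
Accumulation ratio R = 1 / (1 − e^(−kτ)) = 1 / (1 − 0.2416) = 1.319
Steady-state trough = C₀ × R × e^(−kτ) = 5.21 × 1.319 × 0.2416 = 1.660 mg/L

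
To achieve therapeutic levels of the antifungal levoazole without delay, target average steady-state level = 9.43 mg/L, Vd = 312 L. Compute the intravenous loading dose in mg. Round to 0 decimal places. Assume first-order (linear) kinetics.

LD = Css × Vd = 9.43 × 312 = 2942 mg

2942 mg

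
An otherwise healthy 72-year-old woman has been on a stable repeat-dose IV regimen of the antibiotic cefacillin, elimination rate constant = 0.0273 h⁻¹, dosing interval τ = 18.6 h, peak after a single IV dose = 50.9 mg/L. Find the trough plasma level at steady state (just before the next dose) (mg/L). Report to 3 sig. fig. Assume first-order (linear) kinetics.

76.9 mg/L

e^(−kτ) = e^(−0.02730 × 18.6) = 0.6018
Accumulation ratio R = 1 / (1 − e^(−kτ)) = 1 / (1 − 0.6018) = 2.511
Steady-state trough = C₀ × R × e^(−kτ) = 50.9 × 2.511 × 0.6018 = 76.92 mg/L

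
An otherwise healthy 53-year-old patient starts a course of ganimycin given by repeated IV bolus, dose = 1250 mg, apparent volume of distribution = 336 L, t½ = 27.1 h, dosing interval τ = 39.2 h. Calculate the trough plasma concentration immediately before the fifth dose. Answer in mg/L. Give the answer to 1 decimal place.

2.1 mg/L

C₀ per dose = Dose / Vd = 1250 / 336 = 3.720 mg/L
k = ln2 / t½ = 0.693147 / 27.1 = 0.02558 h⁻¹
Fraction remaining after one interval: r = e^(−kτ) = e^(−0.02558 × 39.2) = 0.3669
Before dose 5, 4 doses have been given (aged 1τ, 2τ, 3τ, 4τ).
C_trough = C₀ × (r + r² + … + r^4) = C₀ × r(1−r^4)/(1−r)
        = 3.720 × 0.3669 × (1 − 0.01812) / (1 − 0.3669) = 2.117 mg/L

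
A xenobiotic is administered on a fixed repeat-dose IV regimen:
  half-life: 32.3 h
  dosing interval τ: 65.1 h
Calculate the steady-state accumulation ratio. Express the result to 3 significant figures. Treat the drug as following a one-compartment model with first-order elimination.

1.33

k = ln2 / t½ = 0.693147 / 32.3 = 0.02146 h⁻¹
e^(−kτ) = e^(−0.02146 × 65.1) = 0.2473
Accumulation ratio R = 1 / (1 − e^(−kτ)) = 1 / (1 − 0.2473) = 1.329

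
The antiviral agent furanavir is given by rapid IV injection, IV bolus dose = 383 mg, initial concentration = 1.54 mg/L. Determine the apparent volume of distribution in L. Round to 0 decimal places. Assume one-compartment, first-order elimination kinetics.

Vd = Dose / C₀ = 383.0 / 1.54 = 248.7 L

249 L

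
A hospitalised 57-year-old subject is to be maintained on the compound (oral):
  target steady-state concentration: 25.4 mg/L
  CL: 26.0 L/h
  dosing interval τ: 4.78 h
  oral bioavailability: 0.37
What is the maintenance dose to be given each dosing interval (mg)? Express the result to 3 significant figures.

8530 mg

At steady state, F × (Dose/τ) = Css × CL.
Dose = Css × CL × τ / F = 25.4 × 26.00 × 4.78 / 0.37 = 8532 mg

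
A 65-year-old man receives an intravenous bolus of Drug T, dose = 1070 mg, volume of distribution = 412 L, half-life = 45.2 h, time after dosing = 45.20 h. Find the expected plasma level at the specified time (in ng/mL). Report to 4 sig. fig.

C₀ = Dose / Vd = 1070 / 412 = 2.597 mg/L
k = ln2 / t½ = 0.693147 / 45.2 = 0.01534 h⁻¹
t / t½ = 45.20 / 45.2 = 1 half-lives
C = C₀ × (1/2)^1 = 2.597 × 0.5000 = 1.299 mg/L
Convert: 1.299 mg/L × 1000 = 1299 ng/mL

1299 ng/mL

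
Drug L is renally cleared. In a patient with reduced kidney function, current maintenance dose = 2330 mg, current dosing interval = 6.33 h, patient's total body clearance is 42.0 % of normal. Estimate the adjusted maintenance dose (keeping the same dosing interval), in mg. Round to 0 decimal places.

To keep the same average steady-state level, dosing rate must scale with clearance.
CL ratio = 42.0 / 100 = 0.4200
New dose (same interval) = 2330 × 0.4200 = 978.6 mg

979 mg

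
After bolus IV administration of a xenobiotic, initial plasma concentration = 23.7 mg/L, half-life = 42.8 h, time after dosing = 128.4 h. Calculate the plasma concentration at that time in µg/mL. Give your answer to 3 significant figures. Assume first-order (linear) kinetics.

2.96 µg/mL

k = ln2 / t½ = 0.693147 / 42.8 = 0.01620 h⁻¹
t / t½ = 128.4 / 42.8 = 3 half-lives
C = C₀ × (1/2)^3 = 23.70 × 0.1250 = 2.963 mg/L
(2.963 mg/L = 2.963 µg/mL)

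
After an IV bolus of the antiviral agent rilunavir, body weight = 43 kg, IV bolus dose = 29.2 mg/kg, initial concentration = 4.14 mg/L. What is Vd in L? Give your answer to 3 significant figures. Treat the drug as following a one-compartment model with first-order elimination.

Dose = 29.2 × 43 = 1256 mg
Vd = Dose / C₀ = 1256 / 4.14 = 303.4 L

303 L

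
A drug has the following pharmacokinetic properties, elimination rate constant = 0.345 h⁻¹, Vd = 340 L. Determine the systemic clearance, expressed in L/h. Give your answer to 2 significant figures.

120 L/h

CL = k × Vd = 0.345 × 340 = 117.3 L/h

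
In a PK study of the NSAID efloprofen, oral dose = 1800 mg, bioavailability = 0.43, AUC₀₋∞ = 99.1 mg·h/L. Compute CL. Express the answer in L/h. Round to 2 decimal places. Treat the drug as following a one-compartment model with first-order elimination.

7.81 L/h

CL = F·Dose / AUC = 0.43 × 1800 / 99.1 = 7.810 L/h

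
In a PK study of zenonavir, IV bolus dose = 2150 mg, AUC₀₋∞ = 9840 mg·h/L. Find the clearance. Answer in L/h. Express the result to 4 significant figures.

CL = Dose / AUC = 2150 / 9840 = 0.2185 L/h

0.2185 L/h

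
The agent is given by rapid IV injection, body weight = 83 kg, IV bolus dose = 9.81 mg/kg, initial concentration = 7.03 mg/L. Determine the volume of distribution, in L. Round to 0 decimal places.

116 L

Dose = 9.81 × 83 = 814.2 mg
Vd = Dose / C₀ = 814.2 / 7.03 = 115.8 L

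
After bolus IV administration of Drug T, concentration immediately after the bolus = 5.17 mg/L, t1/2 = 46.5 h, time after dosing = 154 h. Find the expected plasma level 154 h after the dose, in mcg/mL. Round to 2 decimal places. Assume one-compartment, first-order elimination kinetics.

k = ln2 / t½ = 0.693147 / 46.5 = 0.01491 h⁻¹
C = C₀ · e^(−k·t) = 5.170 × e^(−0.01491 × 154)
  = 5.170 × 0.1006 = 0.5201 mg/L
(0.5201 mg/L = 0.5201 mcg/mL)

0.52 mcg/mL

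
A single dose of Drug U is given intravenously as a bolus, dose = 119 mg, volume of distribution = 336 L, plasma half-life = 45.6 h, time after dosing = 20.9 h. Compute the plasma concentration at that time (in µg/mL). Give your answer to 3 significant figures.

0.258 µg/mL

C₀ = Dose / Vd = 119.0 / 336 = 0.3542 mg/L
k = ln2 / t½ = 0.693147 / 45.6 = 0.01520 h⁻¹
C = C₀ · e^(−k·t) = 0.3542 × e^(−0.01520 × 20.9)
  = 0.3542 × 0.7278 = 0.2578 mg/L
(0.2578 mg/L = 0.2578 µg/mL)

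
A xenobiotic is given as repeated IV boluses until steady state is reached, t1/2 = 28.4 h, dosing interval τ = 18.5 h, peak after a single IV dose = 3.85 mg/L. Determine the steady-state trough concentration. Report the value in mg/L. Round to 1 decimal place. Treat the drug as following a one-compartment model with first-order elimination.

k = ln2 / t½ = 0.693147 / 28.4 = 0.02441 h⁻¹
e^(−kτ) = e^(−0.02441 × 18.5) = 0.6366
Accumulation ratio R = 1 / (1 − e^(−kτ)) = 1 / (1 − 0.6366) = 2.752
Steady-state trough = C₀ × R × e^(−kτ) = 3.85 × 2.752 × 0.6366 = 6.745 mg/L

6.7 mg/L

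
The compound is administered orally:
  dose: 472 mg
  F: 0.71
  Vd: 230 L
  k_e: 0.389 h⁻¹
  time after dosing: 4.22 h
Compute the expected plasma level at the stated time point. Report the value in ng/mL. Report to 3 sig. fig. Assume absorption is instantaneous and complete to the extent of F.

Amount reaching circulation = F × Dose = 0.71 × 472.0 = 335.1 mg
C₀ = F·Dose / Vd = 335.1 / 230 = 1.457 mg/L
C = C₀ · e^(−k·t) = 1.457 × e^(−0.3890 × 4.22)
  = 1.457 × 0.1937 = 0.2822 mg/L
Convert: 0.2822 mg/L × 1000 = 282.2 ng/mL

282 ng/mL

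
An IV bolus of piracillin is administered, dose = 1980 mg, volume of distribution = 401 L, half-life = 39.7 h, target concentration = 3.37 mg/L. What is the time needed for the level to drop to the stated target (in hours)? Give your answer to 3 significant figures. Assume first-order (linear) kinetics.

C₀ = Dose / Vd = 1980 / 401 = 4.938 mg/L
k = ln2 / t½ = 0.693147 / 39.7 = 0.01746 h⁻¹
t = ln(C₀ / C) / k = ln(4.938 / 3.37) / 0.01746
  = ln(1.465) / 0.01746 = 0.3819 / 0.01746 = 21.87 h

21.9 h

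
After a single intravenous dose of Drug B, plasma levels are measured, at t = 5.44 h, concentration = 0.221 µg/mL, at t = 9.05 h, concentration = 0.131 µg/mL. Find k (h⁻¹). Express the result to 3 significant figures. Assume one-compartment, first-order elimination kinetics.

k = ln(C₁/C₂) / (t₂ − t₁) = ln(0.221/0.131) / (9.05 − 5.44)
  = 0.5230 / 3.610 = 0.1449 h⁻¹

0.145 h⁻¹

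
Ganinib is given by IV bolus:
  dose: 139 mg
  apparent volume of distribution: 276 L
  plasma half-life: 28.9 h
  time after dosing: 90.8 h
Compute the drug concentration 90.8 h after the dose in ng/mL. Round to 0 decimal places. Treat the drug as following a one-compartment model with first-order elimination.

57 ng/mL

C₀ = Dose / Vd = 139.0 / 276 = 0.5036 mg/L
k = ln2 / t½ = 0.693147 / 28.9 = 0.02398 h⁻¹
C = C₀ · e^(−k·t) = 0.5036 × e^(−0.02398 × 90.8)
  = 0.5036 × 0.1133 = 0.05706 mg/L
Convert: 0.05706 mg/L × 1000 = 57.06 ng/mL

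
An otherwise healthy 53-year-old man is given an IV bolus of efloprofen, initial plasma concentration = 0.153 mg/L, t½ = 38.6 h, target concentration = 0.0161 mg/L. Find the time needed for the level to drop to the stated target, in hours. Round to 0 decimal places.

125 h

k = ln2 / t½ = 0.693147 / 38.6 = 0.01796 h⁻¹
t = ln(C₀ / C) / k = ln(0.1530 / 0.0161) / 0.01796
  = ln(9.503) / 0.01796 = 2.252 / 0.01796 = 125.4 h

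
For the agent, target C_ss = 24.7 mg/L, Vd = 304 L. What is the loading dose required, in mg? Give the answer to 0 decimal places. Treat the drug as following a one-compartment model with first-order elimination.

LD = Css × Vd = 24.7 × 304 = 7509 mg

7509 mg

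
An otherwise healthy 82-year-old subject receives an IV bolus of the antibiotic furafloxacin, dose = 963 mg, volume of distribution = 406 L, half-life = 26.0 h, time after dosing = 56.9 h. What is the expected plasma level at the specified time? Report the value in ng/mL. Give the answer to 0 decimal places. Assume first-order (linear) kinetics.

520 ng/mL

C₀ = Dose / Vd = 963.0 / 406 = 2.372 mg/L
k = ln2 / t½ = 0.693147 / 26.0 = 0.02666 h⁻¹
C = C₀ · e^(−k·t) = 2.372 × e^(−0.02666 × 56.9)
  = 2.372 × 0.2194 = 0.5204 mg/L
Convert: 0.5204 mg/L × 1000 = 520.4 ng/mL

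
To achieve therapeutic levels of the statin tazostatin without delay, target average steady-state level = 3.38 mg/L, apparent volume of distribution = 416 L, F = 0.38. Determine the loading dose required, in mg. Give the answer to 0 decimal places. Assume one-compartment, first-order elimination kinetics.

LD = Css × Vd / F = 3.38 × 416 / 0.38 = 3700 mg

3700 mg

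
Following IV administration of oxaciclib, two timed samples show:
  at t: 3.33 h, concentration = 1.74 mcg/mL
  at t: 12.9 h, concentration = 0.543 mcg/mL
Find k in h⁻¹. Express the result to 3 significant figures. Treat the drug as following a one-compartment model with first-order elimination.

0.122 h⁻¹

k = ln(C₁/C₂) / (t₂ − t₁) = ln(1.74/0.543) / (12.9 − 3.33)
  = 1.165 / 9.570 = 0.1217 h⁻¹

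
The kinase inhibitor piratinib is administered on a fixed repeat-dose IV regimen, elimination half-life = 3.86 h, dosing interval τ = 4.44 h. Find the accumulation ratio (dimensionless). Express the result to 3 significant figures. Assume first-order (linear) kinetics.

1.82

k = ln2 / t½ = 0.693147 / 3.86 = 0.1796 h⁻¹
e^(−kτ) = e^(−0.1796 × 4.44) = 0.4505
Accumulation ratio R = 1 / (1 − e^(−kτ)) = 1 / (1 − 0.4505) = 1.820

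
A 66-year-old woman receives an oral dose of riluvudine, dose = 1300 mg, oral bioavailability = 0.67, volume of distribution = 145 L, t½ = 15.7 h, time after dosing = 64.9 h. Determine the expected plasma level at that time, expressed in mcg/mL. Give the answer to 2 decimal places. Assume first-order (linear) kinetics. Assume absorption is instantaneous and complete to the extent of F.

0.34 mcg/mL

Amount reaching circulation = F × Dose = 0.67 × 1300 = 871.0 mg
C₀ = F·Dose / Vd = 871.0 / 145 = 6.007 mg/L
k = ln2 / t½ = 0.693147 / 15.7 = 0.04415 h⁻¹
C = C₀ · e^(−k·t) = 6.007 × e^(−0.04415 × 64.9)
  = 6.007 × 0.05696 = 0.3422 mg/L
(0.3422 mg/L = 0.3422 mcg/mL)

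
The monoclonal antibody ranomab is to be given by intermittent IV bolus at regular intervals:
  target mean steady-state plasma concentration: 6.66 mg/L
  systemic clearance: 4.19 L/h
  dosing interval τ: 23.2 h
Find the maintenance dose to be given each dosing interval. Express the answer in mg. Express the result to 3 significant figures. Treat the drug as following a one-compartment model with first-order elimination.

647 mg

At steady state, Dose/τ = Css × CL.
Dose = Css × CL × τ = 6.66 × 4.190 × 23.2 = 647.4 mg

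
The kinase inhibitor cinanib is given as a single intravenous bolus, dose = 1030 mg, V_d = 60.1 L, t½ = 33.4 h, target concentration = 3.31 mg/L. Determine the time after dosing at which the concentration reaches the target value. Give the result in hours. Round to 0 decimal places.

79 h

C₀ = Dose / Vd = 1030 / 60.1 = 17.14 mg/L
k = ln2 / t½ = 0.693147 / 33.4 = 0.02075 h⁻¹
t = ln(C₀ / C) / k = ln(17.14 / 3.31) / 0.02075
  = ln(5.178) / 0.02075 = 1.644 / 0.02075 = 79.23 h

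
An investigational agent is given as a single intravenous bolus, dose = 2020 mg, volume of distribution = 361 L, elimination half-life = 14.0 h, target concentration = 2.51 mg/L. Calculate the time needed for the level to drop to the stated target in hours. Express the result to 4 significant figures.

16.19 h

C₀ = Dose / Vd = 2020 / 361 = 5.596 mg/L
k = ln2 / t½ = 0.693147 / 14.0 = 0.04951 h⁻¹
t = ln(C₀ / C) / k = ln(5.596 / 2.51) / 0.04951
  = ln(2.229) / 0.04951 = 0.8016 / 0.04951 = 16.19 h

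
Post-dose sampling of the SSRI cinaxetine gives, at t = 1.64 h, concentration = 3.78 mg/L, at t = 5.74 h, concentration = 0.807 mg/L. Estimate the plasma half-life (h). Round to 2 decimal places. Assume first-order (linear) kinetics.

k = ln(C₁/C₂) / (t₂ − t₁) = ln(3.78/0.807) / (5.74 − 1.64)
  = 1.544 / 4.100 = 0.3766 h⁻¹
t½ = ln2 / k = 0.693147 / 0.3766 = 1.841 h

1.84 h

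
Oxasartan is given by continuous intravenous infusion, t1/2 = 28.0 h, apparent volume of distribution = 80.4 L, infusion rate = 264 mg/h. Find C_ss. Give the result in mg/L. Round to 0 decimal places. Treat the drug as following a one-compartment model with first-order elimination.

k = ln2 / t½ = 0.693147 / 28.0 = 0.02476 h⁻¹
CL = k × Vd = 0.02476 × 80.4 = 1.991 L/h
At steady state Css = R₀ / CL = 264 / 1.991 = 132.6 mg/L

133 mg/L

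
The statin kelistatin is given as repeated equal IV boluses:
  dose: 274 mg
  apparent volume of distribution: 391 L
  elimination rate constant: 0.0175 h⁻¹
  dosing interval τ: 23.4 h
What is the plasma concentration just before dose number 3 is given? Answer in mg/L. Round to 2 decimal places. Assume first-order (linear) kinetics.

C₀ per dose = Dose / Vd = 274 / 391 = 0.7008 mg/L
Fraction remaining after one interval: r = e^(−kτ) = e^(−0.01750 × 23.4) = 0.6640
Before dose 3, 2 doses have been given (aged 1τ, 2τ).
C_trough = C₀ × (r + r²) = 0.7008 × (0.6640 + 0.4409) = 0.7743 mg/L

0.77 mg/L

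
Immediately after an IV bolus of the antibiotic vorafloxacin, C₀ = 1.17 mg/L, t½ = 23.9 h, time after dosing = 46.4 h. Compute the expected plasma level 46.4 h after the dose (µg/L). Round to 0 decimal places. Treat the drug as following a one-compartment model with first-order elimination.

305 µg/L

k = ln2 / t½ = 0.693147 / 23.9 = 0.02900 h⁻¹
C = C₀ · e^(−k·t) = 1.170 × e^(−0.02900 × 46.4)
  = 1.170 × 0.2604 = 0.3047 mg/L
Convert: 0.3047 mg/L × 1000 = 304.7 µg/L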